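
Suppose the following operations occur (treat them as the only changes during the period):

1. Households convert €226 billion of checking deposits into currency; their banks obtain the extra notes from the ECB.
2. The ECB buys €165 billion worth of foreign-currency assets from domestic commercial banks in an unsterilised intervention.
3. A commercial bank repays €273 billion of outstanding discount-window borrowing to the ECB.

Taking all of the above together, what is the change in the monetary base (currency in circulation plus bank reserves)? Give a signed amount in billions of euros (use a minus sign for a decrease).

-€108 billion

Currency withdrawal €226 billion: just a shift between currency and reserves — both are base money → 0.
FX purchase €165 billion: ECB balance sheet expands → +€165B.
Discount-window repayment €273 billion: ECB balance sheet contracts → −€273B.
Net: 0 + 165 − 273 = -€108 billion.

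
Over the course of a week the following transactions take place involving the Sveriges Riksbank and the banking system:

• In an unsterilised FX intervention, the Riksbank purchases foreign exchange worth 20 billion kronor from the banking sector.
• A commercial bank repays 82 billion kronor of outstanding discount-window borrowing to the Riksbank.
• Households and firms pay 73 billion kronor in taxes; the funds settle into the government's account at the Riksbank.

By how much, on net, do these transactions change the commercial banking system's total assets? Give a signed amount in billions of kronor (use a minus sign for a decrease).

-155 billion

Riksbank balance sheet:
  Assets:      Loans to banks −82B, Foreign assets +20B
  Liabilities: Bank reserves −135B, Government deposits +73B
Commercial banking system:
  Assets:      Reserves at CB −135B, Foreign assets −20B
  Liabilities: Checkable deposits −73B, Borrowings from CB −82B
Change in total bank assets = -155 billion.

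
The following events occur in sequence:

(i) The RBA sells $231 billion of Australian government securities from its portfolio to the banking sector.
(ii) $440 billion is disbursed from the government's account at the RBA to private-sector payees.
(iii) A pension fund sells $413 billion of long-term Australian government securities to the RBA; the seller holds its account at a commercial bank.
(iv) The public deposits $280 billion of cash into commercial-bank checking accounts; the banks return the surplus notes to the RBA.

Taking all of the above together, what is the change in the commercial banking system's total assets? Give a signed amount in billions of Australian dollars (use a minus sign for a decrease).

OMO sale (to banks) $231 billion: just an asset swap on bank balance sheets → 0.
Government spending $440 billion: bank balance sheets expand → +$440B.
Asset purchase (from non-banks) $413 billion: bank balance sheets expand → +$413B.
Currency deposit $280 billion: bank balance sheets expand → +$280B.
Net: 0 + 440 + 413 + 280 = +$1133 billion.

+$1133 billion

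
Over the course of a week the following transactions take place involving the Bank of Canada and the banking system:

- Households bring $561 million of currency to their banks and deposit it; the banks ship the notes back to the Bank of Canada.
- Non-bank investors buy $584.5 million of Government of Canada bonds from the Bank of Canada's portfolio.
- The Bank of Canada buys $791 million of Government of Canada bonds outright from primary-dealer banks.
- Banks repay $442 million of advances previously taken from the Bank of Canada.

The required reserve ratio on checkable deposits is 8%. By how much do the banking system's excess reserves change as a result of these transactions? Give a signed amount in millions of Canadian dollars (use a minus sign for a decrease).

Currency deposit $561 million: reserves +$561M, deposits +$561M.
Asset sale (to non-banks) $584.5 million: reserves −$584.5M, deposits −$584.5M.
OMO purchase (from banks) $791 million: reserves +$791M, deposits 0.
Discount-window repayment $442 million: reserves −$442M, deposits 0.
Totals: Δreserves = +$325.5M, Δdeposits = −$23.5M.
Δrequired reserves = 8% × −$23.5M = −$1.88M.
Δexcess reserves = Δreserves − Δrequired = +$325.5M − (−$1.88M) = +$327.38 million.

+$327.38 million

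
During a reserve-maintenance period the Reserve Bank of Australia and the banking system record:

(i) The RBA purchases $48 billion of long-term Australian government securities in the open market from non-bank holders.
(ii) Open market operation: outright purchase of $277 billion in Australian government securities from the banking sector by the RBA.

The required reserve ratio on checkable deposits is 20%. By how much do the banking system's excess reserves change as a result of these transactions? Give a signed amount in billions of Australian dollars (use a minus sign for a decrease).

+$315.4 billion

Asset purchase (from non-banks) $48 billion: reserves +$48B, deposits +$48B.
OMO purchase (from banks) $277 billion: reserves +$277B, deposits 0.
Totals: Δreserves = +$325B, Δdeposits = +$48B.
Δrequired reserves = 20% × +$48B = +$9.6B.
Δexcess reserves = Δreserves − Δrequired = +$325B − (+$9.6B) = +$315.4 billion.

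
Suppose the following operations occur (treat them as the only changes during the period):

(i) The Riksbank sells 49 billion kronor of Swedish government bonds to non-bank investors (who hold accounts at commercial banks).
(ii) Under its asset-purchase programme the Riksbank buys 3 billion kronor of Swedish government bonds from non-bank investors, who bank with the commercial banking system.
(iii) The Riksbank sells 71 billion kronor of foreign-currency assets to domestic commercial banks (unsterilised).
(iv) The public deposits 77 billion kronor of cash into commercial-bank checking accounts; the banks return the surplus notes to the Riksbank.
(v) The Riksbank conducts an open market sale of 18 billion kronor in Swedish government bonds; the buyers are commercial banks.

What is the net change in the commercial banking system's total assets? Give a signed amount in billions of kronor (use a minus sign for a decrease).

Asset sale (to non-banks) 49 billion kronor: bank balance sheets shrink → −49B.
Asset purchase (from non-banks) 3 billion kronor: bank balance sheets expand → +3B.
FX sale 71 billion kronor: just an asset swap on bank balance sheets → 0.
Currency deposit 77 billion kronor: bank balance sheets expand → +77B.
OMO sale (to banks) 18 billion kronor: just an asset swap on bank balance sheets → 0.
Net: −49 + 3 + 0 + 77 + 0 = +31 billion.

+31 billion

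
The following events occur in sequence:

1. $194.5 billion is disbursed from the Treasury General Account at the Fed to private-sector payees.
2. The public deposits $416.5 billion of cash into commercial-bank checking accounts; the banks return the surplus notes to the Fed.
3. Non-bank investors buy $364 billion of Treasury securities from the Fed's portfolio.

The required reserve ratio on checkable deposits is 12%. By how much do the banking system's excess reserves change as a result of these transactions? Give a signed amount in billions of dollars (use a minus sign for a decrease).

Government spending $194.5 billion: reserves +$194.5B, deposits +$194.5B.
Currency deposit $416.5 billion: reserves +$416.5B, deposits +$416.5B.
Asset sale (to non-banks) $364 billion: reserves −$364B, deposits −$364B.
Totals: Δreserves = +$247B, Δdeposits = +$247B.
Δrequired reserves = 12% × +$247B = +$29.64B.
Δexcess reserves = Δreserves − Δrequired = +$247B − (+$29.64B) = +$217.36 billion.

+$217.36 billion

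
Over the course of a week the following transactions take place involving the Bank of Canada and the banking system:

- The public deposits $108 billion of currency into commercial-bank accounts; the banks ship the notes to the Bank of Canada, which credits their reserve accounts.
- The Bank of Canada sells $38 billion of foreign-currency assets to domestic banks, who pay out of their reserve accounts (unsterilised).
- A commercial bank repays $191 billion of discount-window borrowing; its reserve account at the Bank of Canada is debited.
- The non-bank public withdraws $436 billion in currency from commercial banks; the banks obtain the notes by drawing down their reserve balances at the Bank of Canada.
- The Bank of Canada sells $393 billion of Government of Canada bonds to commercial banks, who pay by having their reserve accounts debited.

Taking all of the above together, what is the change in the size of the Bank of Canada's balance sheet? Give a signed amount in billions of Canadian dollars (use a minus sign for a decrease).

-$622 billion

Currency deposit $108 billion: only the composition of liabilities changes → 0.
FX sale $38 billion: a Bank of Canada asset is shed → −$38B.
Discount-window repayment $191 billion: a Bank of Canada asset is shed → −$191B.
Currency withdrawal $436 billion: only the composition of liabilities changes → 0.
OMO sale (to banks) $393 billion: a Bank of Canada asset is shed → −$393B.
Net: 0 − 38 − 191 + 0 − 393 = -$622 billion.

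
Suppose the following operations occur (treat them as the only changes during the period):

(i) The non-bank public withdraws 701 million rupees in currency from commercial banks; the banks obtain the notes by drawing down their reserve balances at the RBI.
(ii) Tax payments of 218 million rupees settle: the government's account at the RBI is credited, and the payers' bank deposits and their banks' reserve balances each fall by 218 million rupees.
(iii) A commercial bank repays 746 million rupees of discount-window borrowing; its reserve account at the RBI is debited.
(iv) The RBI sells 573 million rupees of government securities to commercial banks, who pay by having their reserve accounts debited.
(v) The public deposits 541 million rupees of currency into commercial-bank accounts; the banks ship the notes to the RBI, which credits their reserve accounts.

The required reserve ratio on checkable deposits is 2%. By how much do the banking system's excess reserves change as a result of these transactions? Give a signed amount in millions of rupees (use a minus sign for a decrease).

-1689.44 million

Currency withdrawal 701 million rupees: reserves −701M, deposits −701M.
Government account inflow 218 million rupees: reserves −218M, deposits −218M.
Discount-window repayment 746 million rupees: reserves −746M, deposits 0.
OMO sale (to banks) 573 million rupees: reserves −573M, deposits 0.
Currency deposit 541 million rupees: reserves +541M, deposits +541M.
Totals: Δreserves = −1697M, Δdeposits = −378M.
Δrequired reserves = 2% × −378M = −7.56M.
Δexcess reserves = Δreserves − Δrequired = −1697M − (−7.56M) = -1689.44 million.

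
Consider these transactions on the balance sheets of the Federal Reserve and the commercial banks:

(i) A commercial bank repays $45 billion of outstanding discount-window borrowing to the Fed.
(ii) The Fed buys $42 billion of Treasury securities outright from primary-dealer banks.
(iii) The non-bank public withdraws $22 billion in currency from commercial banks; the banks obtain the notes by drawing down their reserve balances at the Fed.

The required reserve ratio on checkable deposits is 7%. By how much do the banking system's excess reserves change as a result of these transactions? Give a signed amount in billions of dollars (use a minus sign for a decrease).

Discount-window repayment $45 billion: reserves −$45B, deposits 0.
OMO purchase (from banks) $42 billion: reserves +$42B, deposits 0.
Currency withdrawal $22 billion: reserves −$22B, deposits −$22B.
Totals: Δreserves = −$25B, Δdeposits = −$22B.
Δrequired reserves = 7% × −$22B = −$1.54B.
Δexcess reserves = Δreserves − Δrequired = −$25B − (−$1.54B) = -$23.46 billion.

-$23.46 billion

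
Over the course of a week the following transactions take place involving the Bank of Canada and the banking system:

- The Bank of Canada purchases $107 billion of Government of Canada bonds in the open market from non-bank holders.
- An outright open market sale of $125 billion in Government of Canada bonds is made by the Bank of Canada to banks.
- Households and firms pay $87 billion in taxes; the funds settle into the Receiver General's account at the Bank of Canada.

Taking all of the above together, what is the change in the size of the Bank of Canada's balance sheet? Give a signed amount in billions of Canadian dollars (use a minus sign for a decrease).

-$18 billion

Bank of Canada balance sheet:
  Assets:      Securities −$18B
  Liabilities: Bank reserves −$105B, Government deposits +$87B
Commercial banking system:
  Assets:      Reserves at CB −$105B, Securities +$125B
  Liabilities: Checkable deposits +$20B
Change in total Bank of Canada assets = -$18 billion.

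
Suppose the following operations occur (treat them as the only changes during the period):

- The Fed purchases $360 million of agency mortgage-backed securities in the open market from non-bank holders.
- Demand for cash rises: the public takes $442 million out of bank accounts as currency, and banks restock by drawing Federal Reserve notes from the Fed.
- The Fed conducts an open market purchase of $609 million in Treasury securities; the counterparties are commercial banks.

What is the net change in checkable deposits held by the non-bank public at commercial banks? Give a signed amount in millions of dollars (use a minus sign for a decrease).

-$82 million

Fed balance sheet:
  Assets:      Securities +$969M
  Liabilities: Bank reserves +$527M, Currency in circulation +$442M
Commercial banking system:
  Assets:      Reserves at CB +$527M, Securities −$609M
  Liabilities: Checkable deposits −$82M
So the change in checkable deposits held by the non-bank public at commercial banks is -$82 million.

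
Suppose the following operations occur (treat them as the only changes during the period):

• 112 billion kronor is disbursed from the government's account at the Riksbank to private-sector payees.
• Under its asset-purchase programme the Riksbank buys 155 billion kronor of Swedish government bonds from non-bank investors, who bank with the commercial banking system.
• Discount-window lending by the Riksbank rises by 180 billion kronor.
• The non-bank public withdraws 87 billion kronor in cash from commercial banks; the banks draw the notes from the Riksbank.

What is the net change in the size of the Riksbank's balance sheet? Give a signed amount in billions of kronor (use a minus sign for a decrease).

Government spending 112 billion kronor: only the composition of liabilities changes → 0.
Asset purchase (from non-banks) 155 billion kronor: a Riksbank asset is acquired → +155B.
Discount-window loan 180 billion kronor: a Riksbank asset is acquired → +180B.
Currency withdrawal 87 billion kronor: only the composition of liabilities changes → 0.
Net: 0 + 155 + 180 + 0 = +335 billion.

+335 billion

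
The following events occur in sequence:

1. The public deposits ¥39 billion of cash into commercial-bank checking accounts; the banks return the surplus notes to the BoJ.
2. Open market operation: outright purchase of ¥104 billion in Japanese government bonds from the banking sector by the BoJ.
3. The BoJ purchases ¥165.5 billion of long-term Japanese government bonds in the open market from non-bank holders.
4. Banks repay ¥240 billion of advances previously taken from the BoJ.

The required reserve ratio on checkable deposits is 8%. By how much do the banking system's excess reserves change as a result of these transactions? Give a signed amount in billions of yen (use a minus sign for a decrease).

Currency deposit ¥39 billion: reserves +¥39B, deposits +¥39B.
OMO purchase (from banks) ¥104 billion: reserves +¥104B, deposits 0.
Asset purchase (from non-banks) ¥165.5 billion: reserves +¥165.5B, deposits +¥165.5B.
Discount-window repayment ¥240 billion: reserves −¥240B, deposits 0.
Totals: Δreserves = +¥68.5B, Δdeposits = +¥204.5B.
Δrequired reserves = 8% × +¥204.5B = +¥16.36B.
Δexcess reserves = Δreserves − Δrequired = +¥68.5B − (+¥16.36B) = +¥52.14 billion.

+¥52.14 billion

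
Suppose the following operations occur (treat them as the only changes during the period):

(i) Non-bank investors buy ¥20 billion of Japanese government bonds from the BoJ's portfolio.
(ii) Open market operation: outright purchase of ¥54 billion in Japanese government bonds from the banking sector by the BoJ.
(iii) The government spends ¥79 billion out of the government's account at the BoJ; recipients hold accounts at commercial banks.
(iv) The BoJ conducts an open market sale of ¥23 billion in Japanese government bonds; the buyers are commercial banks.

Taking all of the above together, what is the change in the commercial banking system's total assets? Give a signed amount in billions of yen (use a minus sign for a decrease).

Asset sale (to non-banks) ¥20 billion: bank balance sheets shrink → −¥20B.
OMO purchase (from banks) ¥54 billion: just an asset swap on bank balance sheets → 0.
Government spending ¥79 billion: bank balance sheets expand → +¥79B.
OMO sale (to banks) ¥23 billion: just an asset swap on bank balance sheets → 0.
Net: −20 + 0 + 79 + 0 = +¥59 billion.

+¥59 billion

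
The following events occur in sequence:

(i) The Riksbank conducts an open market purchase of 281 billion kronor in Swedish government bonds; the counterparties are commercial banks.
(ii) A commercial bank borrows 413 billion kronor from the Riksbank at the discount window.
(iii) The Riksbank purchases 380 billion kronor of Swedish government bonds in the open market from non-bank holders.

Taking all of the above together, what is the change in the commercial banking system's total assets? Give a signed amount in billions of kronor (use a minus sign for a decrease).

+793 billion

Riksbank balance sheet:
  Assets:      Securities +661B, Loans to banks +413B
  Liabilities: Bank reserves +1074B
Commercial banking system:
  Assets:      Reserves at CB +1074B, Securities −281B
  Liabilities: Checkable deposits +380B, Borrowings from CB +413B
Change in total bank assets = +793 billion.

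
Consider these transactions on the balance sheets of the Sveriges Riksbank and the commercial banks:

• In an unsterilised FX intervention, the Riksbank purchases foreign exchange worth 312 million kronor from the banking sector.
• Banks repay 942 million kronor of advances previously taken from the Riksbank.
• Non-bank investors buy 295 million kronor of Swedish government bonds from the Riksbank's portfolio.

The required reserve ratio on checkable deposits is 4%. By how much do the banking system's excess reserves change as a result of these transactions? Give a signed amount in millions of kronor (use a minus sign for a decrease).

-913.2 million

FX purchase 312 million kronor: reserves +312M, deposits 0.
Discount-window repayment 942 million kronor: reserves −942M, deposits 0.
Asset sale (to non-banks) 295 million kronor: reserves −295M, deposits −295M.
Totals: Δreserves = −925M, Δdeposits = −295M.
Δrequired reserves = 4% × −295M = −11.8M.
Δexcess reserves = Δreserves − Δrequired = −925M − (−11.8M) = -913.2 million.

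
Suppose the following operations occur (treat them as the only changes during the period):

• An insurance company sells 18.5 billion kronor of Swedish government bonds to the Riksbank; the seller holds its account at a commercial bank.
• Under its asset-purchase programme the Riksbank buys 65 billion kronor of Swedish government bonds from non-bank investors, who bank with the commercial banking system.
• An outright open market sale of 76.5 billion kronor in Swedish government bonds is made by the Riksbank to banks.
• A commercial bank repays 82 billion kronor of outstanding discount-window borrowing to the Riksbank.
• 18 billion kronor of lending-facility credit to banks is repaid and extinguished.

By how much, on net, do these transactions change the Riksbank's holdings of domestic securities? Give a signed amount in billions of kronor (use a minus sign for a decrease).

+7 billion

Riksbank balance sheet:
  Assets:      Securities +7B, Loans to banks −100B
  Liabilities: Bank reserves −93B
Commercial banking system:
  Assets:      Reserves at CB −93B, Securities +76.5B
  Liabilities: Checkable deposits +83.5B, Borrowings from CB −100B
So the change in the Riksbank's holdings of domestic securities is +7 billion.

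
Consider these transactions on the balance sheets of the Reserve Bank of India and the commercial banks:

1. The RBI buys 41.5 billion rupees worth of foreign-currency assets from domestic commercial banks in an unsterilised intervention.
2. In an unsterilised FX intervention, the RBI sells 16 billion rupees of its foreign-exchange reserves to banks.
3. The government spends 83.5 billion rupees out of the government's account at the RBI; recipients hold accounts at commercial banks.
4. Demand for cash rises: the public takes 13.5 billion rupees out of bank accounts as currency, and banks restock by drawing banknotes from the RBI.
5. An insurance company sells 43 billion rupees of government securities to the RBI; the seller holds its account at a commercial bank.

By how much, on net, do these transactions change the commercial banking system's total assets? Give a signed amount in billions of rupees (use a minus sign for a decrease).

+113 billion

FX purchase 41.5 billion rupees: just an asset swap on bank balance sheets → 0.
FX sale 16 billion rupees: just an asset swap on bank balance sheets → 0.
Government spending 83.5 billion rupees: bank balance sheets expand → +83.5B.
Currency withdrawal 13.5 billion rupees: bank balance sheets shrink → −13.5B.
Asset purchase (from non-banks) 43 billion rupees: bank balance sheets expand → +43B.
Net: 0 + 0 + 83.5 − 13.5 + 43 = +113 billion.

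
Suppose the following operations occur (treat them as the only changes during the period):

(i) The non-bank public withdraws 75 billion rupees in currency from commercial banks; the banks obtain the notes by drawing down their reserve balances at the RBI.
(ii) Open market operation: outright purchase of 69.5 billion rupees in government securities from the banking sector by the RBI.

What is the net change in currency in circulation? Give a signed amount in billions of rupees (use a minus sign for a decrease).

+75 billion

Currency withdrawal 75 billion rupees: notes leave the central bank → +75B.
OMO purchase (from banks) 69.5 billion rupees: no currency enters or leaves circulation → 0.
Net: 75 + 0 = +75 billion.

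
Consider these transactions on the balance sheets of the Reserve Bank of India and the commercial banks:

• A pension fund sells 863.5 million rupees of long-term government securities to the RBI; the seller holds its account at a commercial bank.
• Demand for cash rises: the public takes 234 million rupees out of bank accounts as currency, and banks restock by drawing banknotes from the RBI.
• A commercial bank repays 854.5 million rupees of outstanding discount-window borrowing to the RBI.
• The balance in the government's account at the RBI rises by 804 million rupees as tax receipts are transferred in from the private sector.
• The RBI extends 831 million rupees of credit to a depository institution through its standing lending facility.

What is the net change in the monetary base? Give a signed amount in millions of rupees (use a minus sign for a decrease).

+36 million

RBI balance sheet:
  Assets:      Securities +863.5M, Loans to banks −23.5M
  Liabilities: Bank reserves −198M, Currency in circulation +234M, Government deposits +804M
Commercial banking system:
  Assets:      Reserves at CB −198M
  Liabilities: Checkable deposits −174.5M, Borrowings from CB −23.5M
Monetary base = currency + reserves: +234M + (−198M) = +36 million.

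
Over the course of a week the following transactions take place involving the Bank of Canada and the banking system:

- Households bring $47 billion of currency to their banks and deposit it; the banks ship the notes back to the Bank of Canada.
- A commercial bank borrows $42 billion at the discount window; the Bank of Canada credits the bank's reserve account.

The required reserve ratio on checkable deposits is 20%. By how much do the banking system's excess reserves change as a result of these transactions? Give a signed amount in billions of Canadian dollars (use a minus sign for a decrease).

+$79.6 billion

Currency deposit $47 billion: reserves +$47B, deposits +$47B.
Discount-window loan $42 billion: reserves +$42B, deposits 0.
Totals: Δreserves = +$89B, Δdeposits = +$47B.
Δrequired reserves = 20% × +$47B = +$9.4B.
Δexcess reserves = Δreserves − Δrequired = +$89B − (+$9.4B) = +$79.6 billion.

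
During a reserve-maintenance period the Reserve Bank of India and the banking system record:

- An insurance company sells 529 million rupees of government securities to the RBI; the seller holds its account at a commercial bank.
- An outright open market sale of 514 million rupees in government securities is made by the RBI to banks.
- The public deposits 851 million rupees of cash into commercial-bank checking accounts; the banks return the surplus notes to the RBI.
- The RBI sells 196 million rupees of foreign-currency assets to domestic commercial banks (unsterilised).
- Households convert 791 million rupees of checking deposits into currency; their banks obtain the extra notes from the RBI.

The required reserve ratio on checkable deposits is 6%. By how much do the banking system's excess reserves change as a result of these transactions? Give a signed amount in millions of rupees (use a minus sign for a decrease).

-156.34 million

Asset purchase (from non-banks) 529 million rupees: reserves +529M, deposits +529M.
OMO sale (to banks) 514 million rupees: reserves −514M, deposits 0.
Currency deposit 851 million rupees: reserves +851M, deposits +851M.
FX sale 196 million rupees: reserves −196M, deposits 0.
Currency withdrawal 791 million rupees: reserves −791M, deposits −791M.
Totals: Δreserves = −121M, Δdeposits = +589M.
Δrequired reserves = 6% × +589M = +35.34M.
Δexcess reserves = Δreserves − Δrequired = −121M − (+35.34M) = -156.34 million.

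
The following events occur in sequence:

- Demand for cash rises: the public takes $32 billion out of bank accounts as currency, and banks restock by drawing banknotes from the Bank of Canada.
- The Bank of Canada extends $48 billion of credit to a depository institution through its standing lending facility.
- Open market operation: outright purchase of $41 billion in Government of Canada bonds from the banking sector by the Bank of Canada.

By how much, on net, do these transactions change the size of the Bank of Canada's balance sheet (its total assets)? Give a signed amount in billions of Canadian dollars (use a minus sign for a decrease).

+$89 billion

Currency withdrawal $32 billion: only the composition of liabilities changes → 0.
Discount-window loan $48 billion: a Bank of Canada asset is acquired → +$48B.
OMO purchase (from banks) $41 billion: a Bank of Canada asset is acquired → +$41B.
Net: 0 + 48 + 41 = +$89 billion.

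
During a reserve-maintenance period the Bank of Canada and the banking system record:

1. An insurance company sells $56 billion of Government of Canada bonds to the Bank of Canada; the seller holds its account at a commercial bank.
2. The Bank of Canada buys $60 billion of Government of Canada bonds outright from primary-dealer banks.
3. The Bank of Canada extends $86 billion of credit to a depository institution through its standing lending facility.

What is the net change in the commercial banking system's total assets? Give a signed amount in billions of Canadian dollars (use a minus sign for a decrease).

+$142 billion

Asset purchase (from non-banks) $56 billion: bank balance sheets expand → +$56B.
OMO purchase (from banks) $60 billion: just an asset swap on bank balance sheets → 0.
Discount-window loan $86 billion: bank balance sheets expand → +$86B.
Net: 56 + 0 + 86 = +$142 billion.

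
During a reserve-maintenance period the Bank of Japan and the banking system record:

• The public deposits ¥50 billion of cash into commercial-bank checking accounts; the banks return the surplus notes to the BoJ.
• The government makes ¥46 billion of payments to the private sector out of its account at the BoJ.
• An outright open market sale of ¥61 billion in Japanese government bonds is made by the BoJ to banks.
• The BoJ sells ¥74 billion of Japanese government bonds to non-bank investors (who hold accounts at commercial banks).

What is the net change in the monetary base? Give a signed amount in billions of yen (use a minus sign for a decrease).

BoJ balance sheet:
  Assets:      Securities −¥135B
  Liabilities: Bank reserves −¥39B, Currency in circulation −¥50B, Government deposits −¥46B
Commercial banking system:
  Assets:      Reserves at CB −¥39B, Securities +¥61B
  Liabilities: Checkable deposits +¥22B
Monetary base = currency + reserves: −¥50B + (−¥39B) = -¥89 billion.

-¥89 billion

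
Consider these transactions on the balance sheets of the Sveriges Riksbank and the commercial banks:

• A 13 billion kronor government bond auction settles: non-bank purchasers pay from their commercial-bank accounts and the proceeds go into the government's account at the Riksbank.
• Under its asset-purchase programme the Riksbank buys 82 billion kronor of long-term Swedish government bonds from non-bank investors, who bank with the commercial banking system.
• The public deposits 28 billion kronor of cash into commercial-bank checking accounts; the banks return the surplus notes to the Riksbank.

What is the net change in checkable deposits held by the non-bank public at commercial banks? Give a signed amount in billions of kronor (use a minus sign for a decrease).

Riksbank balance sheet:
  Assets:      Securities +82B
  Liabilities: Bank reserves +97B, Currency in circulation −28B, Government deposits +13B
Commercial banking system:
  Assets:      Reserves at CB +97B
  Liabilities: Checkable deposits +97B
So the change in checkable deposits held by the non-bank public at commercial banks is +97 billion.

+97 billion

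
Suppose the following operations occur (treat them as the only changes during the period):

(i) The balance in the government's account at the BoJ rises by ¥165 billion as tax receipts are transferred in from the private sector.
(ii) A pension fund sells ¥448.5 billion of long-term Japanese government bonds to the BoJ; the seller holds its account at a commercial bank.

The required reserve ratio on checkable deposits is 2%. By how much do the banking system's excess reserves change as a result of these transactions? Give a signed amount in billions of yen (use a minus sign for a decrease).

+¥277.83 billion

Government account inflow ¥165 billion: reserves −¥165B, deposits −¥165B.
Asset purchase (from non-banks) ¥448.5 billion: reserves +¥448.5B, deposits +¥448.5B.
Totals: Δreserves = +¥283.5B, Δdeposits = +¥283.5B.
Δrequired reserves = 2% × +¥283.5B = +¥5.67B.
Δexcess reserves = Δreserves − Δrequired = +¥283.5B − (+¥5.67B) = +¥277.83 billion.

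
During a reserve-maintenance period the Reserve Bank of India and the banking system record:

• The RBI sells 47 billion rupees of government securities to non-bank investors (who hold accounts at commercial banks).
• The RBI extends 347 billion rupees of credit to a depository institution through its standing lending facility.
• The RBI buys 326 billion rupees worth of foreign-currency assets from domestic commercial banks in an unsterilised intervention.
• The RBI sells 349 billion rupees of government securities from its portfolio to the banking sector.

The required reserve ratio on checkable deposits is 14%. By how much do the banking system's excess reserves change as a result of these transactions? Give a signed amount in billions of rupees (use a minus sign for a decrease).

Asset sale (to non-banks) 47 billion rupees: reserves −47B, deposits −47B.
Discount-window loan 347 billion rupees: reserves +347B, deposits 0.
FX purchase 326 billion rupees: reserves +326B, deposits 0.
OMO sale (to banks) 349 billion rupees: reserves −349B, deposits 0.
Totals: Δreserves = +277B, Δdeposits = −47B.
Δrequired reserves = 14% × −47B = −6.58B.
Δexcess reserves = Δreserves − Δrequired = +277B − (−6.58B) = +283.58 billion.

+283.58 billion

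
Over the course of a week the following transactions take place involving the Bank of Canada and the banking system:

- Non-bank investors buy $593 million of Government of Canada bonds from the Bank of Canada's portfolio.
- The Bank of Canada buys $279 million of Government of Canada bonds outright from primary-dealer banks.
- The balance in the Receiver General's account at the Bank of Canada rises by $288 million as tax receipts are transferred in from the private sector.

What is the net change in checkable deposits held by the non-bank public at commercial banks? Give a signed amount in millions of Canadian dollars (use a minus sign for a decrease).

Asset sale (to non-banks) $593 million: non-bank counterparties' bank balances fall → −$593M.
OMO purchase (from banks) $279 million: the counterparty is a bank, so public deposits are unchanged → 0.
Government account inflow $288 million: non-bank counterparties' bank balances fall → −$288M.
Net: −593 + 0 − 288 = -$881 million.

-$881 million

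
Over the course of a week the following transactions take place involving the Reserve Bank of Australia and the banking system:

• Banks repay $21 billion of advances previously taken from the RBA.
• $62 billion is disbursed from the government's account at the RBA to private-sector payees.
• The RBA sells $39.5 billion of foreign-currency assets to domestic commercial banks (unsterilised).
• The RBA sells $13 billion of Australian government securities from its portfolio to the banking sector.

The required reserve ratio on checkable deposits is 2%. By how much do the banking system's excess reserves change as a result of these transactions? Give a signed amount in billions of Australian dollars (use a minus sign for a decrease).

-$12.74 billion

Discount-window repayment $21 billion: reserves −$21B, deposits 0.
Government spending $62 billion: reserves +$62B, deposits +$62B.
FX sale $39.5 billion: reserves −$39.5B, deposits 0.
OMO sale (to banks) $13 billion: reserves −$13B, deposits 0.
Totals: Δreserves = −$11.5B, Δdeposits = +$62B.
Δrequired reserves = 2% × +$62B = +$1.24B.
Δexcess reserves = Δreserves − Δrequired = −$11.5B − (+$1.24B) = -$12.74 billion.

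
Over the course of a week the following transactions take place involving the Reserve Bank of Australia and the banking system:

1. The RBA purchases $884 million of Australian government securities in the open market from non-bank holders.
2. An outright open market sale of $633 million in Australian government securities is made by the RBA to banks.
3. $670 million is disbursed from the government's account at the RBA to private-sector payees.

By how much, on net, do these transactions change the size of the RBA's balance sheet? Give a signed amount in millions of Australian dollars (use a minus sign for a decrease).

+$251 million

RBA balance sheet:
  Assets:      Securities +$251M
  Liabilities: Bank reserves +$921M, Government deposits −$670M
Change in total RBA assets = +$251 million.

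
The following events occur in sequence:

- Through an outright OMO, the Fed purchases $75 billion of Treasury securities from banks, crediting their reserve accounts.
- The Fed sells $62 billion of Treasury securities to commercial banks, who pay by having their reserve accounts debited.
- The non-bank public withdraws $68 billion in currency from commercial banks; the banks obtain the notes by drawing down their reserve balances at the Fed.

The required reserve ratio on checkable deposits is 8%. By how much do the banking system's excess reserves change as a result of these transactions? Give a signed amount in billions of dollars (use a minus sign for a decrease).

-$49.56 billion

OMO purchase (from banks) $75 billion: reserves +$75B, deposits 0.
OMO sale (to banks) $62 billion: reserves −$62B, deposits 0.
Currency withdrawal $68 billion: reserves −$68B, deposits −$68B.
Totals: Δreserves = −$55B, Δdeposits = −$68B.
Δrequired reserves = 8% × −$68B = −$5.44B.
Δexcess reserves = Δreserves − Δrequired = −$55B − (−$5.44B) = -$49.56 billion.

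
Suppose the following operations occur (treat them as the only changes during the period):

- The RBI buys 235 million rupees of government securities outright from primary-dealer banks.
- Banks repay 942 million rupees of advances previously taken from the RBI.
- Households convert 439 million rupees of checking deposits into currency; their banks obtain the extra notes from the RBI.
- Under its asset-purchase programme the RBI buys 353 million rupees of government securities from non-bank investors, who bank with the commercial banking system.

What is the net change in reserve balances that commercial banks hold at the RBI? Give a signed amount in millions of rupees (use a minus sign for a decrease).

-793 million

OMO purchase (from banks) 235 million rupees: the RBI pays by crediting reserve accounts → +235M.
Discount-window repayment 942 million rupees: repayment is debited from reserves → −942M.
Currency withdrawal 439 million rupees: banks swap reserves for currency → −439M.
Asset purchase (from non-banks) 353 million rupees: the RBI pays by crediting reserve accounts → +353M.
Net: 235 − 942 − 439 + 353 = -793 million.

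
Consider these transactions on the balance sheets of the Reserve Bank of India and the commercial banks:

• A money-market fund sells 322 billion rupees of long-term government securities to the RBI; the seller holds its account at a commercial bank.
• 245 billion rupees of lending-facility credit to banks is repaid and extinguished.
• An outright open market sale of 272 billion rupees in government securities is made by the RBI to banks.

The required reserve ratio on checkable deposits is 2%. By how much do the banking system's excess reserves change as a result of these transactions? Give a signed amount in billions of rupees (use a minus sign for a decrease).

Asset purchase (from non-banks) 322 billion rupees: reserves +322B, deposits +322B.
Discount-window repayment 245 billion rupees: reserves −245B, deposits 0.
OMO sale (to banks) 272 billion rupees: reserves −272B, deposits 0.
Totals: Δreserves = −195B, Δdeposits = +322B.
Δrequired reserves = 2% × +322B = +6.44B.
Δexcess reserves = Δreserves − Δrequired = −195B − (+6.44B) = -201.44 billion.

-201.44 billion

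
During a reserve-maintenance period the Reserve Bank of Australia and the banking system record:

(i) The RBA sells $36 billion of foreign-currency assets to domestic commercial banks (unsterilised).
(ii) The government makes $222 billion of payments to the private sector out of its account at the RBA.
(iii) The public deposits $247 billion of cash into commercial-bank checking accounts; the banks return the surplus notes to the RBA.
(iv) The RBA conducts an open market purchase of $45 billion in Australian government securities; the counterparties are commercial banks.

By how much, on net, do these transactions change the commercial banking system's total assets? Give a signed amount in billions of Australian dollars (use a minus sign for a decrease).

FX sale $36 billion: just an asset swap on bank balance sheets → 0.
Government spending $222 billion: bank balance sheets expand → +$222B.
Currency deposit $247 billion: bank balance sheets expand → +$247B.
OMO purchase (from banks) $45 billion: just an asset swap on bank balance sheets → 0.
Net: 0 + 222 + 247 + 0 = +$469 billion.

+$469 billion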